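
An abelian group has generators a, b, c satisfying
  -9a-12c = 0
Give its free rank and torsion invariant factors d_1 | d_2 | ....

Answer: M ≅ ℤ^2 ⊕ ℤ/3

Derivation:
rank_ℚ(R)=1; free=3−1=2
SNF(R) diag = [3] → torsion [3]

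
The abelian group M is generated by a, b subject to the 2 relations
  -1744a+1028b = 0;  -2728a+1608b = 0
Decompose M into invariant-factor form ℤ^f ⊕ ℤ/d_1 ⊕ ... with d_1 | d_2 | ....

Answer: M ≅ ℤ/4 ⊕ ℤ/8

Derivation:
rank_ℚ(R)=2; free=2−2=0
SNF(R) diag = [4, 8] → torsion [4, 8]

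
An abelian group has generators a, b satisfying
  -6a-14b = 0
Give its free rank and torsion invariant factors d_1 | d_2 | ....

Answer: M ≅ ℤ^1 ⊕ ℤ/2

Derivation:
rank_ℚ(R)=1; free=2−1=1
SNF(R) diag = [2] → torsion [2]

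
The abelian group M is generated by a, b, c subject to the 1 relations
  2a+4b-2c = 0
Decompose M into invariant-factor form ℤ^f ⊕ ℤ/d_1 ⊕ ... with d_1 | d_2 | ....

rank_ℚ(R)=1; free=3−1=2
SNF(R) diag = [2] → torsion [2]

Answer: M ≅ ℤ^2 ⊕ ℤ/2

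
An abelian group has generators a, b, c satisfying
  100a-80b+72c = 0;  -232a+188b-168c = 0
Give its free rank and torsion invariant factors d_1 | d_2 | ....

rank_ℚ(R)=2; free=3−2=1
SNF(R) diag = [4, 12] → torsion [4, 12]

Answer: M ≅ ℤ^1 ⊕ ℤ/4 ⊕ ℤ/12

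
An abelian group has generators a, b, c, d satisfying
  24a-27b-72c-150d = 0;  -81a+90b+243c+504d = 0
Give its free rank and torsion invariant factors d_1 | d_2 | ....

rank_ℚ(R)=2; free=4−2=2
SNF(R) diag = [3, 9] → torsion [3, 9]

Answer: M ≅ ℤ^2 ⊕ ℤ/3 ⊕ ℤ/9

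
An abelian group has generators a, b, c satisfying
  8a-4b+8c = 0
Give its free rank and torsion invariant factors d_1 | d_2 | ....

rank_ℚ(R)=1; free=3−1=2
SNF(R) diag = [4] → torsion [4]

Answer: M ≅ ℤ^2 ⊕ ℤ/4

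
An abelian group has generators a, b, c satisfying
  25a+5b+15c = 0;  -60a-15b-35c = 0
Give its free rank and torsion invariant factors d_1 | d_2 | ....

rank_ℚ(R)=2; free=3−2=1
SNF(R) diag = [5, 5] → torsion [5, 5]

Answer: M ≅ ℤ^1 ⊕ ℤ/5 ⊕ ℤ/5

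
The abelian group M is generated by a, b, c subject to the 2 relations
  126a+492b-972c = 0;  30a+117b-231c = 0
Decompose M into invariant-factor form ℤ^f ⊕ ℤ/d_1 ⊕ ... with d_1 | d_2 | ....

Answer: M ≅ ℤ^1 ⊕ ℤ/3 ⊕ ℤ/6

Derivation:
rank_ℚ(R)=2; free=3−2=1
SNF(R) diag = [3, 6] → torsion [3, 6]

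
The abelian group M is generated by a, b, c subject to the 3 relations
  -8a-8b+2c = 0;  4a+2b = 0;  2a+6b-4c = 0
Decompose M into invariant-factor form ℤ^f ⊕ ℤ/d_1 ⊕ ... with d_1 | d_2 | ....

Answer: M ≅ ℤ/2 ⊕ ℤ/2 ⊕ ℤ/6

Derivation:
rank_ℚ(R)=3; free=3−3=0
SNF(R) diag = [2, 2, 6] → torsion [2, 2, 6]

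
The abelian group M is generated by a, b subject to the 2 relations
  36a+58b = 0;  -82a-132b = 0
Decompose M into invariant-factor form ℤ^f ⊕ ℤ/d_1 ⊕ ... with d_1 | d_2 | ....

Answer: M ≅ ℤ/2 ⊕ ℤ/2

Derivation:
rank_ℚ(R)=2; free=2−2=0
SNF(R) diag = [2, 2] → torsion [2, 2]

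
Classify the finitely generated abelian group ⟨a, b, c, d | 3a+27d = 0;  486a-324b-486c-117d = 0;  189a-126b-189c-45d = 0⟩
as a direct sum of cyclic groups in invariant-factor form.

rank_ℚ(R)=3; free=4−3=1
SNF(R) diag = [3, 9, 9] → torsion [3, 9, 9]

Answer: M ≅ ℤ^1 ⊕ ℤ/3 ⊕ ℤ/9 ⊕ ℤ/9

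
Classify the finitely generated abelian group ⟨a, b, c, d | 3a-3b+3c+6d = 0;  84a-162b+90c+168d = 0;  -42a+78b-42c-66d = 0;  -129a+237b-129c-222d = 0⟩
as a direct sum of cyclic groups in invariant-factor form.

rank_ℚ(R)=4; free=4−4=0
SNF(R) diag = [3, 6, 18, 36] → torsion [3, 6, 18, 36]

Answer: M ≅ ℤ/3 ⊕ ℤ/6 ⊕ ℤ/18 ⊕ ℤ/36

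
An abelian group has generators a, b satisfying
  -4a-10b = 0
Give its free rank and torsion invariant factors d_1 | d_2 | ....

rank_ℚ(R)=1; free=2−1=1
SNF(R) diag = [2] → torsion [2]

Answer: M ≅ ℤ^1 ⊕ ℤ/2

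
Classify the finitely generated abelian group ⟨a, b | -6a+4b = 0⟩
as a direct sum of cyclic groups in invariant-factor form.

Answer: M ≅ ℤ^1 ⊕ ℤ/2

Derivation:
rank_ℚ(R)=1; free=2−1=1
SNF(R) diag = [2] → torsion [2]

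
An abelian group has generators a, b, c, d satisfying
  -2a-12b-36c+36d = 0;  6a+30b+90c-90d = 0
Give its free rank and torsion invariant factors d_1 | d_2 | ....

Answer: M ≅ ℤ^2 ⊕ ℤ/2 ⊕ ℤ/6

Derivation:
rank_ℚ(R)=2; free=4−2=2
SNF(R) diag = [2, 6] → torsion [2, 6]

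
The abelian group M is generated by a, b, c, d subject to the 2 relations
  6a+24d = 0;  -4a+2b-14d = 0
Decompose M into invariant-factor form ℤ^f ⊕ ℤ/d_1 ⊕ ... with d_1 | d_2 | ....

rank_ℚ(R)=2; free=4−2=2
SNF(R) diag = [2, 6] → torsion [2, 6]

Answer: M ≅ ℤ^2 ⊕ ℤ/2 ⊕ ℤ/6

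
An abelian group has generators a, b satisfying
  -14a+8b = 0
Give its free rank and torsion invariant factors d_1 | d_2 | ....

rank_ℚ(R)=1; free=2−1=1
SNF(R) diag = [2] → torsion [2]

Answer: M ≅ ℤ^1 ⊕ ℤ/2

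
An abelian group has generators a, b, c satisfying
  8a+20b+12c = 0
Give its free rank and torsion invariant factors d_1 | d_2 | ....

rank_ℚ(R)=1; free=3−1=2
SNF(R) diag = [4] → torsion [4]

Answer: M ≅ ℤ^2 ⊕ ℤ/4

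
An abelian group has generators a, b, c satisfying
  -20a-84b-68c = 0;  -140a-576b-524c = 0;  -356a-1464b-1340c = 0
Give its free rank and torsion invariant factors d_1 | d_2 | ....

Answer: M ≅ ℤ/4 ⊕ ℤ/12 ⊕ ℤ/24

Derivation:
rank_ℚ(R)=3; free=3−3=0
SNF(R) diag = [4, 12, 24] → torsion [4, 12, 24]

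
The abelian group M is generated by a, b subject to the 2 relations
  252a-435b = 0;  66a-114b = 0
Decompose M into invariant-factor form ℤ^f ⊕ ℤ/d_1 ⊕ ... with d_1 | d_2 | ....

rank_ℚ(R)=2; free=2−2=0
SNF(R) diag = [3, 6] → torsion [3, 6]

Answer: M ≅ ℤ/3 ⊕ ℤ/6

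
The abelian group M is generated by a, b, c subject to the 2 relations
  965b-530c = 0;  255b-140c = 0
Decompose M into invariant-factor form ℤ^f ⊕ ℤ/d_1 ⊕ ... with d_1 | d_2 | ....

rank_ℚ(R)=2; free=3−2=1
SNF(R) diag = [5, 10] → torsion [5, 10]

Answer: M ≅ ℤ^1 ⊕ ℤ/5 ⊕ ℤ/10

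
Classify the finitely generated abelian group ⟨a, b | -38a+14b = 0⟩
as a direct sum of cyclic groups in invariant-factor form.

Answer: M ≅ ℤ^1 ⊕ ℤ/2

Derivation:
rank_ℚ(R)=1; free=2−1=1
SNF(R) diag = [2] → torsion [2]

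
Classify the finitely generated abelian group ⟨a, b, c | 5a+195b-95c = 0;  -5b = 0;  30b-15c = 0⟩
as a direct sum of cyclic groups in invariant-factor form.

rank_ℚ(R)=3; free=3−3=0
SNF(R) diag = [5, 5, 15] → torsion [5, 5, 15]

Answer: M ≅ ℤ/5 ⊕ ℤ/5 ⊕ ℤ/15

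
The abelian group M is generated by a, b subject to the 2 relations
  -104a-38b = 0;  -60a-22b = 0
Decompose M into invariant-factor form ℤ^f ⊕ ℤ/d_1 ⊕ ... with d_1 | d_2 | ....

Answer: M ≅ ℤ/2 ⊕ ℤ/4

Derivation:
rank_ℚ(R)=2; free=2−2=0
SNF(R) diag = [2, 4] → torsion [2, 4]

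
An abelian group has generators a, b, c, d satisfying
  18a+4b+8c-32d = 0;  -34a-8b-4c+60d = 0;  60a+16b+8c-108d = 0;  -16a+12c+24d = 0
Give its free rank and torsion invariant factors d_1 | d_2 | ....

Answer: M ≅ ℤ/2 ⊕ ℤ/4 ⊕ ℤ/4 ⊕ ℤ/12

Derivation:
rank_ℚ(R)=4; free=4−4=0
SNF(R) diag = [2, 4, 4, 12] → torsion [2, 4, 4, 12]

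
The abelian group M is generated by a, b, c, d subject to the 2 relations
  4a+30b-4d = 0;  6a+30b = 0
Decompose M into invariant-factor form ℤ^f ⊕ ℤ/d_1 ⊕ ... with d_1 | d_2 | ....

Answer: M ≅ ℤ^2 ⊕ ℤ/2 ⊕ ℤ/6

Derivation:
rank_ℚ(R)=2; free=4−2=2
SNF(R) diag = [2, 6] → torsion [2, 6]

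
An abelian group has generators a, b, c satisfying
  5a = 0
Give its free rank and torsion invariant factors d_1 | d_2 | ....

Answer: M ≅ ℤ^2 ⊕ ℤ/5

Derivation:
rank_ℚ(R)=1; free=3−1=2
SNF(R) diag = [5] → torsion [5]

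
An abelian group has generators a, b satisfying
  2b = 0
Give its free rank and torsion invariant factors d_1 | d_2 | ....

Answer: M ≅ ℤ^1 ⊕ ℤ/2

Derivation:
rank_ℚ(R)=1; free=2−1=1
SNF(R) diag = [2] → torsion [2]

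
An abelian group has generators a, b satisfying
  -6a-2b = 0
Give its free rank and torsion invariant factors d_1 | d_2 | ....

Answer: M ≅ ℤ^1 ⊕ ℤ/2

Derivation:
rank_ℚ(R)=1; free=2−1=1
SNF(R) diag = [2] → torsion [2]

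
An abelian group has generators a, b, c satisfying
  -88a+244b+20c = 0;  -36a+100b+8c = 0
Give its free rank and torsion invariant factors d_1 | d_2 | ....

Answer: M ≅ ℤ^1 ⊕ ℤ/4 ⊕ ℤ/4

Derivation:
rank_ℚ(R)=2; free=3−2=1
SNF(R) diag = [4, 4] → torsion [4, 4]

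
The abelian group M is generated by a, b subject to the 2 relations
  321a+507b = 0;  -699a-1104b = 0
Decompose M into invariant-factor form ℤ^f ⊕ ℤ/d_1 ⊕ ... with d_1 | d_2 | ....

rank_ℚ(R)=2; free=2−2=0
SNF(R) diag = [3, 3] → torsion [3, 3]

Answer: M ≅ ℤ/3 ⊕ ℤ/3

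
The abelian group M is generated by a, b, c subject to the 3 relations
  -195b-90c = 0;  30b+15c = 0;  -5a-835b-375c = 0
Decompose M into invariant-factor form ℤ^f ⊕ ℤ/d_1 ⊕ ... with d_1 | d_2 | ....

Answer: M ≅ ℤ/5 ⊕ ℤ/15 ⊕ ℤ/15

Derivation:
rank_ℚ(R)=3; free=3−3=0
SNF(R) diag = [5, 15, 15] → torsion [5, 15, 15]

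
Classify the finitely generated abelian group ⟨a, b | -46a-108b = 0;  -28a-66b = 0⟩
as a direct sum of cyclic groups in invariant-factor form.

Answer: M ≅ ℤ/2 ⊕ ℤ/6

Derivation:
rank_ℚ(R)=2; free=2−2=0
SNF(R) diag = [2, 6] → torsion [2, 6]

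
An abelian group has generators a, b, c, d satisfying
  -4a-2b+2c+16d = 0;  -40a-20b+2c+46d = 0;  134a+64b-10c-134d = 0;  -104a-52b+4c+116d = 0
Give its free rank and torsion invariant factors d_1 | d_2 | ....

rank_ℚ(R)=4; free=4−4=0
SNF(R) diag = [2, 6, 6, 12] → torsion [2, 6, 6, 12]

Answer: M ≅ ℤ/2 ⊕ ℤ/6 ⊕ ℤ/6 ⊕ ℤ/12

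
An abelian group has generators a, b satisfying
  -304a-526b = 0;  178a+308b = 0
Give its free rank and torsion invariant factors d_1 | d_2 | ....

Answer: M ≅ ℤ/2 ⊕ ℤ/2

Derivation:
rank_ℚ(R)=2; free=2−2=0
SNF(R) diag = [2, 2] → torsion [2, 2]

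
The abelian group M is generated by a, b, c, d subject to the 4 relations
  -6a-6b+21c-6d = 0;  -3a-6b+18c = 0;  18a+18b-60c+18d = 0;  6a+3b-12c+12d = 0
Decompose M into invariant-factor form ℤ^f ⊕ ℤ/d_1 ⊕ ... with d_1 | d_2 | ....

rank_ℚ(R)=4; free=4−4=0
SNF(R) diag = [3, 3, 3, 6] → torsion [3, 3, 3, 6]

Answer: M ≅ ℤ/3 ⊕ ℤ/3 ⊕ ℤ/3 ⊕ ℤ/6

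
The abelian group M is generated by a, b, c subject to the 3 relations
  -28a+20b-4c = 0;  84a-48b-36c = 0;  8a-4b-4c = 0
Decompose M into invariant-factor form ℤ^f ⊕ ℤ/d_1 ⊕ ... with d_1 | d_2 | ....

Answer: M ≅ ℤ/4 ⊕ ℤ/12 ⊕ ℤ/12

Derivation:
rank_ℚ(R)=3; free=3−3=0
SNF(R) diag = [4, 12, 12] → torsion [4, 12, 12]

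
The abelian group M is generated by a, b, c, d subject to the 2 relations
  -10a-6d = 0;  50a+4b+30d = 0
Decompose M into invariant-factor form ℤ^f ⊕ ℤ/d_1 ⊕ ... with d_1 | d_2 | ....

Answer: M ≅ ℤ^2 ⊕ ℤ/2 ⊕ ℤ/4

Derivation:
rank_ℚ(R)=2; free=4−2=2
SNF(R) diag = [2, 4] → torsion [2, 4]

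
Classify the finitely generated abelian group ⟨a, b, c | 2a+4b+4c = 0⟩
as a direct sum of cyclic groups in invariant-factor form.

Answer: M ≅ ℤ^2 ⊕ ℤ/2

Derivation:
rank_ℚ(R)=1; free=3−1=2
SNF(R) diag = [2] → torsion [2]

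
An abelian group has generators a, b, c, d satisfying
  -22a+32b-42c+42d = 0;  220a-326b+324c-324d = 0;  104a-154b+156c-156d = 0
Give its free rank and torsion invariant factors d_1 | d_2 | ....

rank_ℚ(R)=3; free=4−3=1
SNF(R) diag = [2, 6, 12] → torsion [2, 6, 12]

Answer: M ≅ ℤ^1 ⊕ ℤ/2 ⊕ ℤ/6 ⊕ ℤ/12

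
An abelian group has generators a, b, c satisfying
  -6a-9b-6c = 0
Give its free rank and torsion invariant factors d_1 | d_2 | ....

rank_ℚ(R)=1; free=3−1=2
SNF(R) diag = [3] → torsion [3]

Answer: M ≅ ℤ^2 ⊕ ℤ/3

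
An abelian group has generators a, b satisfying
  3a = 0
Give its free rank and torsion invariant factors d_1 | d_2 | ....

rank_ℚ(R)=1; free=2−1=1
SNF(R) diag = [3] → torsion [3]

Answer: M ≅ ℤ^1 ⊕ ℤ/3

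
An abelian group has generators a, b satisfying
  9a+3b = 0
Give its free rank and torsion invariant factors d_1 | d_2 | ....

Answer: M ≅ ℤ^1 ⊕ ℤ/3

Derivation:
rank_ℚ(R)=1; free=2−1=1
SNF(R) diag = [3] → torsion [3]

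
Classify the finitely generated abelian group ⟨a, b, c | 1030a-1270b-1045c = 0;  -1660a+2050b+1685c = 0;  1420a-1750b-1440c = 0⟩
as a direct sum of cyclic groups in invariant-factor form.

rank_ℚ(R)=3; free=3−3=0
SNF(R) diag = [5, 10, 30] → torsion [5, 10, 30]

Answer: M ≅ ℤ/5 ⊕ ℤ/10 ⊕ ℤ/30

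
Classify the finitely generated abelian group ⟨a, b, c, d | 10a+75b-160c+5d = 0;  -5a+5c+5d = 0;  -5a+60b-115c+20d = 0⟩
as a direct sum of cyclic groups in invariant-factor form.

Answer: M ≅ ℤ^1 ⊕ ℤ/5 ⊕ ℤ/15 ⊕ ℤ/15

Derivation:
rank_ℚ(R)=3; free=4−3=1
SNF(R) diag = [5, 15, 15] → torsion [5, 15, 15]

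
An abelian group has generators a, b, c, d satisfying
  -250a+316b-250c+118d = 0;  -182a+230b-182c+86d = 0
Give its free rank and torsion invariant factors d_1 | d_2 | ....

rank_ℚ(R)=2; free=4−2=2
SNF(R) diag = [2, 6] → torsion [2, 6]

Answer: M ≅ ℤ^2 ⊕ ℤ/2 ⊕ ℤ/6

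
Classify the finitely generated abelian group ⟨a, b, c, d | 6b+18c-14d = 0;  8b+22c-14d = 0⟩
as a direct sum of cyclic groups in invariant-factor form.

rank_ℚ(R)=2; free=4−2=2
SNF(R) diag = [2, 2] → torsion [2, 2]

Answer: M ≅ ℤ^2 ⊕ ℤ/2 ⊕ ℤ/2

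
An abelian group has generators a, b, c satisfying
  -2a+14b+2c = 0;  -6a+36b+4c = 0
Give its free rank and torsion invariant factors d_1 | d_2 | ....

Answer: M ≅ ℤ^1 ⊕ ℤ/2 ⊕ ℤ/2

Derivation:
rank_ℚ(R)=2; free=3−2=1
SNF(R) diag = [2, 2] → torsion [2, 2]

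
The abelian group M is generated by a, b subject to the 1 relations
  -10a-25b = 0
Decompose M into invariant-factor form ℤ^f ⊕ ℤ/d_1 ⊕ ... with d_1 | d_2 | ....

rank_ℚ(R)=1; free=2−1=1
SNF(R) diag = [5] → torsion [5]

Answer: M ≅ ℤ^1 ⊕ ℤ/5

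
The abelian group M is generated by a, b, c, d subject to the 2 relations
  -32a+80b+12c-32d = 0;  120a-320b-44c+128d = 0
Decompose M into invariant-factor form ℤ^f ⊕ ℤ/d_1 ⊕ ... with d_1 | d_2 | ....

Answer: M ≅ ℤ^2 ⊕ ℤ/4 ⊕ ℤ/8

Derivation:
rank_ℚ(R)=2; free=4−2=2
SNF(R) diag = [4, 8] → torsion [4, 8]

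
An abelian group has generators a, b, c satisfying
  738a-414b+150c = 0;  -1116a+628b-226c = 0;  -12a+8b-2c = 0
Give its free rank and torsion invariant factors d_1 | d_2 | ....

rank_ℚ(R)=3; free=3−3=0
SNF(R) diag = [2, 6, 12] → torsion [2, 6, 12]

Answer: M ≅ ℤ/2 ⊕ ℤ/6 ⊕ ℤ/12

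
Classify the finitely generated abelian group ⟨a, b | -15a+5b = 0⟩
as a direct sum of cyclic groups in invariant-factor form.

rank_ℚ(R)=1; free=2−1=1
SNF(R) diag = [5] → torsion [5]

Answer: M ≅ ℤ^1 ⊕ ℤ/5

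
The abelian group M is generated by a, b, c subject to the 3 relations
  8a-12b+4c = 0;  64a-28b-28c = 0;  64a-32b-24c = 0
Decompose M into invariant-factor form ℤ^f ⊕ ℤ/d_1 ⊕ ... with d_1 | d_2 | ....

rank_ℚ(R)=3; free=3−3=0
SNF(R) diag = [4, 8, 8] → torsion [4, 8, 8]

Answer: M ≅ ℤ/4 ⊕ ℤ/8 ⊕ ℤ/8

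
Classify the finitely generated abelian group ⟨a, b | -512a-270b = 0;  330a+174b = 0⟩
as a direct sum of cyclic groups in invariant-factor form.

Answer: M ≅ ℤ/2 ⊕ ℤ/6

Derivation:
rank_ℚ(R)=2; free=2−2=0
SNF(R) diag = [2, 6] → torsion [2, 6]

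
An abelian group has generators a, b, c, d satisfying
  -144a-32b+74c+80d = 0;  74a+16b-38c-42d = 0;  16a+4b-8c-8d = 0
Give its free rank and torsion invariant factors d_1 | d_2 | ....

rank_ℚ(R)=3; free=4−3=1
SNF(R) diag = [2, 2, 4] → torsion [2, 2, 4]

Answer: M ≅ ℤ^1 ⊕ ℤ/2 ⊕ ℤ/2 ⊕ ℤ/4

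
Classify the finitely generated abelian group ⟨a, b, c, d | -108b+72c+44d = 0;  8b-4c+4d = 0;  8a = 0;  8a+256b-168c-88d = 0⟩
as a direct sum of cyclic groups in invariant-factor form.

Answer: M ≅ ℤ/4 ⊕ ℤ/4 ⊕ ℤ/8 ⊕ ℤ/16

Derivation:
rank_ℚ(R)=4; free=4−4=0
SNF(R) diag = [4, 4, 8, 16] → torsion [4, 4, 8, 16]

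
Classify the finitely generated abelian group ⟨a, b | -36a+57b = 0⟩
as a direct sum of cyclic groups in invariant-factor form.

rank_ℚ(R)=1; free=2−1=1
SNF(R) diag = [3] → torsion [3]

Answer: M ≅ ℤ^1 ⊕ ℤ/3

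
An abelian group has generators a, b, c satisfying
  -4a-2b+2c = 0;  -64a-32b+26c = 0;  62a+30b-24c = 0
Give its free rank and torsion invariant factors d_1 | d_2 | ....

rank_ℚ(R)=3; free=3−3=0
SNF(R) diag = [2, 2, 6] → torsion [2, 2, 6]

Answer: M ≅ ℤ/2 ⊕ ℤ/2 ⊕ ℤ/6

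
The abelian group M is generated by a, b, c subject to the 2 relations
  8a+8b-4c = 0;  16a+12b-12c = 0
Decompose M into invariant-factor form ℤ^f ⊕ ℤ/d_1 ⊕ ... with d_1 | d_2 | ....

rank_ℚ(R)=2; free=3−2=1
SNF(R) diag = [4, 4] → torsion [4, 4]

Answer: M ≅ ℤ^1 ⊕ ℤ/4 ⊕ ℤ/4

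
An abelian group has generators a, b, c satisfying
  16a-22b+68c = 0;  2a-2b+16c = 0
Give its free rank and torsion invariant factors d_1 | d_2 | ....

Answer: M ≅ ℤ^1 ⊕ ℤ/2 ⊕ ℤ/6

Derivation:
rank_ℚ(R)=2; free=3−2=1
SNF(R) diag = [2, 6] → torsion [2, 6]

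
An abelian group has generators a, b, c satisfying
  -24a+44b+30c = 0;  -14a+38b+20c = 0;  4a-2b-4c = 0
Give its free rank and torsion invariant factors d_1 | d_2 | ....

rank_ℚ(R)=3; free=3−3=0
SNF(R) diag = [2, 2, 6] → torsion [2, 2, 6]

Answer: M ≅ ℤ/2 ⊕ ℤ/2 ⊕ ℤ/6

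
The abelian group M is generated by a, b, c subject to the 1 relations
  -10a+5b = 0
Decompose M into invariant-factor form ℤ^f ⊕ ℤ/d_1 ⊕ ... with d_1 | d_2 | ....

Answer: M ≅ ℤ^2 ⊕ ℤ/5

Derivation:
rank_ℚ(R)=1; free=3−1=2
SNF(R) diag = [5] → torsion [5]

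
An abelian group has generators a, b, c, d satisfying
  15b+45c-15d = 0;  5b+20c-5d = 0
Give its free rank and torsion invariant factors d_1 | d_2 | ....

rank_ℚ(R)=2; free=4−2=2
SNF(R) diag = [5, 15] → torsion [5, 15]

Answer: M ≅ ℤ^2 ⊕ ℤ/5 ⊕ ℤ/15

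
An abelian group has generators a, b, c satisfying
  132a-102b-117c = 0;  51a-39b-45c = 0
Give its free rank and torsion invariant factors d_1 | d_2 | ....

Answer: M ≅ ℤ^1 ⊕ ℤ/3 ⊕ ℤ/9

Derivation:
rank_ℚ(R)=2; free=3−2=1
SNF(R) diag = [3, 9] → torsion [3, 9]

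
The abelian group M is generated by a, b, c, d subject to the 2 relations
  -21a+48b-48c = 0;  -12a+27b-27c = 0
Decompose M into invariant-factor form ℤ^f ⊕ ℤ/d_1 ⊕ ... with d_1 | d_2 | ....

Answer: M ≅ ℤ^2 ⊕ ℤ/3 ⊕ ℤ/3

Derivation:
rank_ℚ(R)=2; free=4−2=2
SNF(R) diag = [3, 3] → torsion [3, 3]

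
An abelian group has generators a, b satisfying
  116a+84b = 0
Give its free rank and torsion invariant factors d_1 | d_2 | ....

Answer: M ≅ ℤ^1 ⊕ ℤ/4

Derivation:
rank_ℚ(R)=1; free=2−1=1
SNF(R) diag = [4] → torsion [4]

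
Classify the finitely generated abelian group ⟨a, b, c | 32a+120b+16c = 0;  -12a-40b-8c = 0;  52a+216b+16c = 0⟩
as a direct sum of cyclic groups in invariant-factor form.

Answer: M ≅ ℤ/4 ⊕ ℤ/8 ⊕ ℤ/8

Derivation:
rank_ℚ(R)=3; free=3−3=0
SNF(R) diag = [4, 8, 8] → torsion [4, 8, 8]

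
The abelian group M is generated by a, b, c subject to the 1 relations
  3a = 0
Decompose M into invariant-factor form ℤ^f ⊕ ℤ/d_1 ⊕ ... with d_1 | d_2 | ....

rank_ℚ(R)=1; free=3−1=2
SNF(R) diag = [3] → torsion [3]

Answer: M ≅ ℤ^2 ⊕ ℤ/3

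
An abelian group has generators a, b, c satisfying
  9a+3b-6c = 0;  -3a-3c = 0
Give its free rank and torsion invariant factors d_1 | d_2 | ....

rank_ℚ(R)=2; free=3−2=1
SNF(R) diag = [3, 3] → torsion [3, 3]

Answer: M ≅ ℤ^1 ⊕ ℤ/3 ⊕ ℤ/3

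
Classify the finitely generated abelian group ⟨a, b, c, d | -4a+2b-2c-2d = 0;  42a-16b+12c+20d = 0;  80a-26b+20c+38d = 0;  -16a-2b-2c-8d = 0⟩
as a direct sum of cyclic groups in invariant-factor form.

Answer: M ≅ ℤ/2 ⊕ ℤ/2 ⊕ ℤ/2 ⊕ ℤ/2

Derivation:
rank_ℚ(R)=4; free=4−4=0
SNF(R) diag = [2, 2, 2, 2] → torsion [2, 2, 2, 2]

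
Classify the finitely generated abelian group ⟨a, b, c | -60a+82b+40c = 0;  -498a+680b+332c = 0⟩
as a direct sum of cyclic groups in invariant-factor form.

Answer: M ≅ ℤ^1 ⊕ ℤ/2 ⊕ ℤ/6

Derivation:
rank_ℚ(R)=2; free=3−2=1
SNF(R) diag = [2, 6] → torsion [2, 6]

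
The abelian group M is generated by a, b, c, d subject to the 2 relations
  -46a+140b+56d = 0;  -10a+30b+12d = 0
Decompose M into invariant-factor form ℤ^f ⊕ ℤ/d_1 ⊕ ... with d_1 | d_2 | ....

Answer: M ≅ ℤ^2 ⊕ ℤ/2 ⊕ ℤ/2

Derivation:
rank_ℚ(R)=2; free=4−2=2
SNF(R) diag = [2, 2] → torsion [2, 2]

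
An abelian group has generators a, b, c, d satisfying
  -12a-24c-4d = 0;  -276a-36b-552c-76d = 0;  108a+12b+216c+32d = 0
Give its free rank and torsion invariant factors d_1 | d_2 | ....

rank_ℚ(R)=3; free=4−3=1
SNF(R) diag = [4, 12, 12] → torsion [4, 12, 12]

Answer: M ≅ ℤ^1 ⊕ ℤ/4 ⊕ ℤ/12 ⊕ ℤ/12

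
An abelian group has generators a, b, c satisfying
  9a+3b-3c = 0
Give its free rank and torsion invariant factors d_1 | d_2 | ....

Answer: M ≅ ℤ^2 ⊕ ℤ/3

Derivation:
rank_ℚ(R)=1; free=3−1=2
SNF(R) diag = [3] → torsion [3]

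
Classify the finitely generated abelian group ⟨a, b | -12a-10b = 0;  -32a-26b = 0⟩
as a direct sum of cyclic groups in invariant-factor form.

Answer: M ≅ ℤ/2 ⊕ ℤ/4

Derivation:
rank_ℚ(R)=2; free=2−2=0
SNF(R) diag = [2, 4] → torsion [2, 4]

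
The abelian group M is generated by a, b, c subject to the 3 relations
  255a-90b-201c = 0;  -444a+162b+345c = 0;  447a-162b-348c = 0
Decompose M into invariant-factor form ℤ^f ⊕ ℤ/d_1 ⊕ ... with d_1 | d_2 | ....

Answer: M ≅ ℤ/3 ⊕ ℤ/9 ⊕ ℤ/18

Derivation:
rank_ℚ(R)=3; free=3−3=0
SNF(R) diag = [3, 9, 18] → torsion [3, 9, 18]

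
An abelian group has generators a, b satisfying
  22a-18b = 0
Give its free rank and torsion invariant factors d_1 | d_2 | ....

Answer: M ≅ ℤ^1 ⊕ ℤ/2

Derivation:
rank_ℚ(R)=1; free=2−1=1
SNF(R) diag = [2] → torsion [2]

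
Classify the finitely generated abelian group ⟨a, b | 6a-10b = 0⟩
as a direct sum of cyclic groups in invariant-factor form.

rank_ℚ(R)=1; free=2−1=1
SNF(R) diag = [2] → torsion [2]

Answer: M ≅ ℤ^1 ⊕ ℤ/2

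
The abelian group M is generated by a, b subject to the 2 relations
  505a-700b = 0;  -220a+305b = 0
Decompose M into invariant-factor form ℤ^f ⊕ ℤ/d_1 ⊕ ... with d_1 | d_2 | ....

rank_ℚ(R)=2; free=2−2=0
SNF(R) diag = [5, 5] → torsion [5, 5]

Answer: M ≅ ℤ/5 ⊕ ℤ/5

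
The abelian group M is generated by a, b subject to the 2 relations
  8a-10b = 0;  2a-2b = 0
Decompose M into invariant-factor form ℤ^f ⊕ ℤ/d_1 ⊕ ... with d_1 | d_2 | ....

Answer: M ≅ ℤ/2 ⊕ ℤ/2

Derivation:
rank_ℚ(R)=2; free=2−2=0
SNF(R) diag = [2, 2] → torsion [2, 2]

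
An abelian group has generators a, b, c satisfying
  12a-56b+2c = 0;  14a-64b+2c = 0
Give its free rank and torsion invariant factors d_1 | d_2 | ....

Answer: M ≅ ℤ^1 ⊕ ℤ/2 ⊕ ℤ/2

Derivation:
rank_ℚ(R)=2; free=3−2=1
SNF(R) diag = [2, 2] → torsion [2, 2]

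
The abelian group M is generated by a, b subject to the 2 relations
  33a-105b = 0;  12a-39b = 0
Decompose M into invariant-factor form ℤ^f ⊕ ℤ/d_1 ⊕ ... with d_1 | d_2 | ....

Answer: M ≅ ℤ/3 ⊕ ℤ/9

Derivation:
rank_ℚ(R)=2; free=2−2=0
SNF(R) diag = [3, 9] → torsion [3, 9]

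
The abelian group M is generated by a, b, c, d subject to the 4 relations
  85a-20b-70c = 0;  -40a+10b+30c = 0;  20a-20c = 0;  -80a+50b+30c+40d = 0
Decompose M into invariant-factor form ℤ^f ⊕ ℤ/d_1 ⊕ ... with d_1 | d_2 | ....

rank_ℚ(R)=4; free=4−4=0
SNF(R) diag = [5, 10, 20, 40] → torsion [5, 10, 20, 40]

Answer: M ≅ ℤ/5 ⊕ ℤ/10 ⊕ ℤ/20 ⊕ ℤ/40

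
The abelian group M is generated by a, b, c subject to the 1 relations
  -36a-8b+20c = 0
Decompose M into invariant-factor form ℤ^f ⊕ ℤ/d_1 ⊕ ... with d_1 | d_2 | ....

rank_ℚ(R)=1; free=3−1=2
SNF(R) diag = [4] → torsion [4]

Answer: M ≅ ℤ^2 ⊕ ℤ/4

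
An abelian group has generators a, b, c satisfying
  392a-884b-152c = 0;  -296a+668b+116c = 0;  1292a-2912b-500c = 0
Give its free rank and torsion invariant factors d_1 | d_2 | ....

rank_ℚ(R)=3; free=3−3=0
SNF(R) diag = [4, 12, 12] → torsion [4, 12, 12]

Answer: M ≅ ℤ/4 ⊕ ℤ/12 ⊕ ℤ/12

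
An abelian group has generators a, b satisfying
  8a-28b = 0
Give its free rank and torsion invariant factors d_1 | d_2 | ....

Answer: M ≅ ℤ^1 ⊕ ℤ/4

Derivation:
rank_ℚ(R)=1; free=2−1=1
SNF(R) diag = [4] → torsion [4]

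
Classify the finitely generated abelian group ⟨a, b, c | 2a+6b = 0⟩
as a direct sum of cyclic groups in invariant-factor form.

rank_ℚ(R)=1; free=3−1=2
SNF(R) diag = [2] → torsion [2]

Answer: M ≅ ℤ^2 ⊕ ℤ/2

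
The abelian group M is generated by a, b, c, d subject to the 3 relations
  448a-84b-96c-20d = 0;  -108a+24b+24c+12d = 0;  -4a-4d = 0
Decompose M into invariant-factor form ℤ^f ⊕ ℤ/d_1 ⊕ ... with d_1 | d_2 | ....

rank_ℚ(R)=3; free=4−3=1
SNF(R) diag = [4, 12, 24] → torsion [4, 12, 24]

Answer: M ≅ ℤ^1 ⊕ ℤ/4 ⊕ ℤ/12 ⊕ ℤ/24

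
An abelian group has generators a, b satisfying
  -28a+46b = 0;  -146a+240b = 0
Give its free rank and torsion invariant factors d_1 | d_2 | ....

rank_ℚ(R)=2; free=2−2=0
SNF(R) diag = [2, 2] → torsion [2, 2]

Answer: M ≅ ℤ/2 ⊕ ℤ/2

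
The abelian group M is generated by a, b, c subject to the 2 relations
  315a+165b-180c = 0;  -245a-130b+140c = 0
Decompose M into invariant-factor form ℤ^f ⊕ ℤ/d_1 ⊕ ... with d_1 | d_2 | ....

rank_ℚ(R)=2; free=3−2=1
SNF(R) diag = [5, 15] → torsion [5, 15]

Answer: M ≅ ℤ^1 ⊕ ℤ/5 ⊕ ℤ/15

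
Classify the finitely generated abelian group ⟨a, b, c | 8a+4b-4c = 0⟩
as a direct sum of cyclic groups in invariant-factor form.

rank_ℚ(R)=1; free=3−1=2
SNF(R) diag = [4] → torsion [4]

Answer: M ≅ ℤ^2 ⊕ ℤ/4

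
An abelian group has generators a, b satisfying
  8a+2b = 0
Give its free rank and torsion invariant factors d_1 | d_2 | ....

rank_ℚ(R)=1; free=2−1=1
SNF(R) diag = [2] → torsion [2]

Answer: M ≅ ℤ^1 ⊕ ℤ/2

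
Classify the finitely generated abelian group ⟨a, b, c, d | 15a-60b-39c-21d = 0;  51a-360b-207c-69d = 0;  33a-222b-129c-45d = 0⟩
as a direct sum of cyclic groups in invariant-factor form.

rank_ℚ(R)=3; free=4−3=1
SNF(R) diag = [3, 6, 12] → torsion [3, 6, 12]

Answer: M ≅ ℤ^1 ⊕ ℤ/3 ⊕ ℤ/6 ⊕ ℤ/12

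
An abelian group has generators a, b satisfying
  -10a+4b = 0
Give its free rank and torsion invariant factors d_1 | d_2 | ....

rank_ℚ(R)=1; free=2−1=1
SNF(R) diag = [2] → torsion [2]

Answer: M ≅ ℤ^1 ⊕ ℤ/2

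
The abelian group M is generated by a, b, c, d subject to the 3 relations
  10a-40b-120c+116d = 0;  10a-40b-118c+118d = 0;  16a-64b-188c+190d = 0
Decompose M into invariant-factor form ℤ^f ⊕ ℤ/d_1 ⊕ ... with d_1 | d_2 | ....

rank_ℚ(R)=3; free=4−3=1
SNF(R) diag = [2, 2, 2] → torsion [2, 2, 2]

Answer: M ≅ ℤ^1 ⊕ ℤ/2 ⊕ ℤ/2 ⊕ ℤ/2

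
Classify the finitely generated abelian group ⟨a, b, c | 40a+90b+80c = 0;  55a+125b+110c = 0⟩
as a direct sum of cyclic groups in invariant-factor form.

Answer: M ≅ ℤ^1 ⊕ ℤ/5 ⊕ ℤ/10

Derivation:
rank_ℚ(R)=2; free=3−2=1
SNF(R) diag = [5, 10] → torsion [5, 10]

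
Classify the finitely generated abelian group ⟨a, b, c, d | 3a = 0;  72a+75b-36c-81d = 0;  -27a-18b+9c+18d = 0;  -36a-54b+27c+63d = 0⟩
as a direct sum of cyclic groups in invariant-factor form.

Answer: M ≅ ℤ/3 ⊕ ℤ/3 ⊕ ℤ/9 ⊕ ℤ/9

Derivation:
rank_ℚ(R)=4; free=4−4=0
SNF(R) diag = [3, 3, 9, 9] → torsion [3, 3, 9, 9]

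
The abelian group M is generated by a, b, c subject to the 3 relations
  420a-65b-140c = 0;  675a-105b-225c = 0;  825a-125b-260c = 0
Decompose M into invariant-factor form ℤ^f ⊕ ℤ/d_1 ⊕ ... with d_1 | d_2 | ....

rank_ℚ(R)=3; free=3−3=0
SNF(R) diag = [5, 15, 45] → torsion [5, 15, 45]

Answer: M ≅ ℤ/5 ⊕ ℤ/15 ⊕ ℤ/45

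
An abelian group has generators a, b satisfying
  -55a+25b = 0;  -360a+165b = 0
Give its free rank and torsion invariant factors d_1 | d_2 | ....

Answer: M ≅ ℤ/5 ⊕ ℤ/15

Derivation:
rank_ℚ(R)=2; free=2−2=0
SNF(R) diag = [5, 15] → torsion [5, 15]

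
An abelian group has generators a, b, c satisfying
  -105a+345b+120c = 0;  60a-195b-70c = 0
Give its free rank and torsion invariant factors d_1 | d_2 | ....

rank_ℚ(R)=2; free=3−2=1
SNF(R) diag = [5, 15] → torsion [5, 15]

Answer: M ≅ ℤ^1 ⊕ ℤ/5 ⊕ ℤ/15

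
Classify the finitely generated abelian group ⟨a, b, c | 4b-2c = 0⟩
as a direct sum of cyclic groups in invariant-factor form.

Answer: M ≅ ℤ^2 ⊕ ℤ/2

Derivation:
rank_ℚ(R)=1; free=3−1=2
SNF(R) diag = [2] → torsion [2]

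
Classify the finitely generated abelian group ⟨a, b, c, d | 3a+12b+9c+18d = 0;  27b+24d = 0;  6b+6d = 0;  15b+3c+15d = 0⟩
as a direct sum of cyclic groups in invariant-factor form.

Answer: M ≅ ℤ/3 ⊕ ℤ/3 ⊕ ℤ/3 ⊕ ℤ/6

Derivation:
rank_ℚ(R)=4; free=4−4=0
SNF(R) diag = [3, 3, 3, 6] → torsion [3, 3, 3, 6]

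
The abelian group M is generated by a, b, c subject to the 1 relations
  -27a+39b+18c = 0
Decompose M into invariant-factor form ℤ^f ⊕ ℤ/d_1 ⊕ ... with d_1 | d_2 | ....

rank_ℚ(R)=1; free=3−1=2
SNF(R) diag = [3] → torsion [3]

Answer: M ≅ ℤ^2 ⊕ ℤ/3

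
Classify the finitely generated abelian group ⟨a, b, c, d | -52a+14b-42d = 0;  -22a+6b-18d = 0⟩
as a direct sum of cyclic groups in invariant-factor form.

Answer: M ≅ ℤ^2 ⊕ ℤ/2 ⊕ ℤ/2

Derivation:
rank_ℚ(R)=2; free=4−2=2
SNF(R) diag = [2, 2] → torsion [2, 2]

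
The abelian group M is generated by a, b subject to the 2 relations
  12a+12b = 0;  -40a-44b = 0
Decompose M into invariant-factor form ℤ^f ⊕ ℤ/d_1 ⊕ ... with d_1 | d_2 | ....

Answer: M ≅ ℤ/4 ⊕ ℤ/12

Derivation:
rank_ℚ(R)=2; free=2−2=0
SNF(R) diag = [4, 12] → torsion [4, 12]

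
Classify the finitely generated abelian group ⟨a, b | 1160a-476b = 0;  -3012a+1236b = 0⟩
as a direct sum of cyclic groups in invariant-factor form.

rank_ℚ(R)=2; free=2−2=0
SNF(R) diag = [4, 12] → torsion [4, 12]

Answer: M ≅ ℤ/4 ⊕ ℤ/12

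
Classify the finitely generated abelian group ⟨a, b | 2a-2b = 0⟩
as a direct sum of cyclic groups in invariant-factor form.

Answer: M ≅ ℤ^1 ⊕ ℤ/2

Derivation:
rank_ℚ(R)=1; free=2−1=1
SNF(R) diag = [2] → torsion [2]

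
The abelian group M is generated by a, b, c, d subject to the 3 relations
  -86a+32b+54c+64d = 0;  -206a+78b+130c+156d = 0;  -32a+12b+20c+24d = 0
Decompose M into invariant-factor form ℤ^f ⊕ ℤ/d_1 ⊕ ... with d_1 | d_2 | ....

Answer: M ≅ ℤ^1 ⊕ ℤ/2 ⊕ ℤ/2 ⊕ ℤ/4

Derivation:
rank_ℚ(R)=3; free=4−3=1
SNF(R) diag = [2, 2, 4] → torsion [2, 2, 4]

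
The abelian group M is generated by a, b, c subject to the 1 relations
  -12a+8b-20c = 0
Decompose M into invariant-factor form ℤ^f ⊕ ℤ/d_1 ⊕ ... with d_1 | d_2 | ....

rank_ℚ(R)=1; free=3−1=2
SNF(R) diag = [4] → torsion [4]

Answer: M ≅ ℤ^2 ⊕ ℤ/4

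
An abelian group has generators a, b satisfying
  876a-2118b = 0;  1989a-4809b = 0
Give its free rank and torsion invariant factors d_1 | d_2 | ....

rank_ℚ(R)=2; free=2−2=0
SNF(R) diag = [3, 6] → torsion [3, 6]

Answer: M ≅ ℤ/3 ⊕ ℤ/6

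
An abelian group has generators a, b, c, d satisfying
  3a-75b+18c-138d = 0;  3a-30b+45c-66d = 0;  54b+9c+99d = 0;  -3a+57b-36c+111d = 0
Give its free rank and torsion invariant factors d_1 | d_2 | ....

rank_ℚ(R)=4; free=4−4=0
SNF(R) diag = [3, 9, 9, 27] → torsion [3, 9, 9, 27]

Answer: M ≅ ℤ/3 ⊕ ℤ/9 ⊕ ℤ/9 ⊕ ℤ/27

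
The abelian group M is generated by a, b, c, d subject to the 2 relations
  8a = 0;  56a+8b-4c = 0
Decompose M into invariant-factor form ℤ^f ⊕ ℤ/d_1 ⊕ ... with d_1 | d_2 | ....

rank_ℚ(R)=2; free=4−2=2
SNF(R) diag = [4, 8] → torsion [4, 8]

Answer: M ≅ ℤ^2 ⊕ ℤ/4 ⊕ ℤ/8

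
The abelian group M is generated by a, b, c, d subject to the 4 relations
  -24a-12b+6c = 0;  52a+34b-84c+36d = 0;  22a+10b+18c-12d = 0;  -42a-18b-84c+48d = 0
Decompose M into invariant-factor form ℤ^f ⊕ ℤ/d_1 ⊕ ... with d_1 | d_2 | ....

rank_ℚ(R)=4; free=4−4=0
SNF(R) diag = [2, 6, 6, 12] → torsion [2, 6, 6, 12]

Answer: M ≅ ℤ/2 ⊕ ℤ/6 ⊕ ℤ/6 ⊕ ℤ/12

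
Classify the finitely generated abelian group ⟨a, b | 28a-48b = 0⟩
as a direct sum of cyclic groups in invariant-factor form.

rank_ℚ(R)=1; free=2−1=1
SNF(R) diag = [4] → torsion [4]

Answer: M ≅ ℤ^1 ⊕ ℤ/4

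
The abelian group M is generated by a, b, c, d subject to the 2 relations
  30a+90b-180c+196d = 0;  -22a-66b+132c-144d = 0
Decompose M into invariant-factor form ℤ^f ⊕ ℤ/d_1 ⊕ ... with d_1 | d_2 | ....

Answer: M ≅ ℤ^2 ⊕ ℤ/2 ⊕ ℤ/4

Derivation:
rank_ℚ(R)=2; free=4−2=2
SNF(R) diag = [2, 4] → torsion [2, 4]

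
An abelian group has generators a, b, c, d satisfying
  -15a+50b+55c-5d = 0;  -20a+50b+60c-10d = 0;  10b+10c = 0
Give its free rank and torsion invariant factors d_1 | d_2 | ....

Answer: M ≅ ℤ^1 ⊕ ℤ/5 ⊕ ℤ/10 ⊕ ℤ/10

Derivation:
rank_ℚ(R)=3; free=4−3=1
SNF(R) diag = [5, 10, 10] → torsion [5, 10, 10]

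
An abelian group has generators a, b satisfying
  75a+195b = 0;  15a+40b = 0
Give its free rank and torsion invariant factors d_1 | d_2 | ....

Answer: M ≅ ℤ/5 ⊕ ℤ/15

Derivation:
rank_ℚ(R)=2; free=2−2=0
SNF(R) diag = [5, 15] → torsion [5, 15]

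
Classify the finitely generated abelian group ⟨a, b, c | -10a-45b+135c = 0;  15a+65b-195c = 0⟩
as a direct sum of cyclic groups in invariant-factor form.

rank_ℚ(R)=2; free=3−2=1
SNF(R) diag = [5, 5] → torsion [5, 5]

Answer: M ≅ ℤ^1 ⊕ ℤ/5 ⊕ ℤ/5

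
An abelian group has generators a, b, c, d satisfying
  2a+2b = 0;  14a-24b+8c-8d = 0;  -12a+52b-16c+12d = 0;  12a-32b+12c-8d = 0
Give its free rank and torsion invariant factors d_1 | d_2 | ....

Answer: M ≅ ℤ/2 ⊕ ℤ/2 ⊕ ℤ/4 ⊕ ℤ/4

Derivation:
rank_ℚ(R)=4; free=4−4=0
SNF(R) diag = [2, 2, 4, 4] → torsion [2, 2, 4, 4]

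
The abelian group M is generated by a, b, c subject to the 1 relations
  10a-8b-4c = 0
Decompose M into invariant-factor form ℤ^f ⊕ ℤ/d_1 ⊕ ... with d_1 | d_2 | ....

rank_ℚ(R)=1; free=3−1=2
SNF(R) diag = [2] → torsion [2]

Answer: M ≅ ℤ^2 ⊕ ℤ/2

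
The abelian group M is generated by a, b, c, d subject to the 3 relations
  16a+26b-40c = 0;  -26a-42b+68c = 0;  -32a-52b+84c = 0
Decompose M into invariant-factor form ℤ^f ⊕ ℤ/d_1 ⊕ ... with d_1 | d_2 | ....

Answer: M ≅ ℤ^1 ⊕ ℤ/2 ⊕ ℤ/2 ⊕ ℤ/4

Derivation:
rank_ℚ(R)=3; free=4−3=1
SNF(R) diag = [2, 2, 4] → torsion [2, 2, 4]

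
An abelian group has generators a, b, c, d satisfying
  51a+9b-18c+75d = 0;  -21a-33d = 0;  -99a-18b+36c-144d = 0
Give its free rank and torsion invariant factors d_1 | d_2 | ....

rank_ℚ(R)=3; free=4−3=1
SNF(R) diag = [3, 9, 9] → torsion [3, 9, 9]

Answer: M ≅ ℤ^1 ⊕ ℤ/3 ⊕ ℤ/9 ⊕ ℤ/9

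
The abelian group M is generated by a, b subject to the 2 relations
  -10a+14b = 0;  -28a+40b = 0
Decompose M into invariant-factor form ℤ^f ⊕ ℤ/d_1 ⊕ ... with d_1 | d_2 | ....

rank_ℚ(R)=2; free=2−2=0
SNF(R) diag = [2, 4] → torsion [2, 4]

Answer: M ≅ ℤ/2 ⊕ ℤ/4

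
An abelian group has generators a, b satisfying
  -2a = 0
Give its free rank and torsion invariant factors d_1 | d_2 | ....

Answer: M ≅ ℤ^1 ⊕ ℤ/2

Derivation:
rank_ℚ(R)=1; free=2−1=1
SNF(R) diag = [2] → torsion [2]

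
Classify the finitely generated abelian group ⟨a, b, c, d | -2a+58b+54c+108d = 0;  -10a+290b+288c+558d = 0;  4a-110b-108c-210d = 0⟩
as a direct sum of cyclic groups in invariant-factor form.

rank_ℚ(R)=3; free=4−3=1
SNF(R) diag = [2, 6, 18] → torsion [2, 6, 18]

Answer: M ≅ ℤ^1 ⊕ ℤ/2 ⊕ ℤ/6 ⊕ ℤ/18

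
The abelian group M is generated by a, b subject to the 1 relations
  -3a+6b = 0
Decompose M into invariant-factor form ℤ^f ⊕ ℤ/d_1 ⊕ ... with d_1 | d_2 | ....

Answer: M ≅ ℤ^1 ⊕ ℤ/3

Derivation:
rank_ℚ(R)=1; free=2−1=1
SNF(R) diag = [3] → torsion [3]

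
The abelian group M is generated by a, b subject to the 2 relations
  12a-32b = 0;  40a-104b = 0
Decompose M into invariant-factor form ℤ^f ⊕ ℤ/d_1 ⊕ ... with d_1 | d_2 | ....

rank_ℚ(R)=2; free=2−2=0
SNF(R) diag = [4, 8] → torsion [4, 8]

Answer: M ≅ ℤ/4 ⊕ ℤ/8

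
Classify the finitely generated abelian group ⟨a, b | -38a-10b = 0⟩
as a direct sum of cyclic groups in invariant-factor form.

rank_ℚ(R)=1; free=2−1=1
SNF(R) diag = [2] → torsion [2]

Answer: M ≅ ℤ^1 ⊕ ℤ/2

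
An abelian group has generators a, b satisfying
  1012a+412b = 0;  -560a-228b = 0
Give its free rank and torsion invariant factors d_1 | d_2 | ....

Answer: M ≅ ℤ/4 ⊕ ℤ/4

Derivation:
rank_ℚ(R)=2; free=2−2=0
SNF(R) diag = [4, 4] → torsion [4, 4]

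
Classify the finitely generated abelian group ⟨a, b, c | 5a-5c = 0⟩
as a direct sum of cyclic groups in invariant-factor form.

Answer: M ≅ ℤ^2 ⊕ ℤ/5

Derivation:
rank_ℚ(R)=1; free=3−1=2
SNF(R) diag = [5] → torsion [5]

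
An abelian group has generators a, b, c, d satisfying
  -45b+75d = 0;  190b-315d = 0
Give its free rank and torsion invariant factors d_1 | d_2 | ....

Answer: M ≅ ℤ^2 ⊕ ℤ/5 ⊕ ℤ/15

Derivation:
rank_ℚ(R)=2; free=4−2=2
SNF(R) diag = [5, 15] → torsion [5, 15]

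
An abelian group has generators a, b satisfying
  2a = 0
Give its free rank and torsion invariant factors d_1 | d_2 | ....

Answer: M ≅ ℤ^1 ⊕ ℤ/2

Derivation:
rank_ℚ(R)=1; free=2−1=1
SNF(R) diag = [2] → torsion [2]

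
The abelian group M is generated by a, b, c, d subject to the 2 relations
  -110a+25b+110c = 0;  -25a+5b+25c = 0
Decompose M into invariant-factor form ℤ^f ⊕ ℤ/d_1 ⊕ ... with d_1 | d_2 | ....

rank_ℚ(R)=2; free=4−2=2
SNF(R) diag = [5, 15] → torsion [5, 15]

Answer: M ≅ ℤ^2 ⊕ ℤ/5 ⊕ ℤ/15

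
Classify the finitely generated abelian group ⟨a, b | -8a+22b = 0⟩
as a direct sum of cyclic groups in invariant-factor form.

rank_ℚ(R)=1; free=2−1=1
SNF(R) diag = [2] → torsion [2]

Answer: M ≅ ℤ^1 ⊕ ℤ/2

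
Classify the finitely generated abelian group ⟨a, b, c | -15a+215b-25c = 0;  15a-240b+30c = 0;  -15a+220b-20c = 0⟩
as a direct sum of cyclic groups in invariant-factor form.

Answer: M ≅ ℤ/5 ⊕ ℤ/15 ⊕ ℤ/30

Derivation:
rank_ℚ(R)=3; free=3−3=0
SNF(R) diag = [5, 15, 30] → torsion [5, 15, 30]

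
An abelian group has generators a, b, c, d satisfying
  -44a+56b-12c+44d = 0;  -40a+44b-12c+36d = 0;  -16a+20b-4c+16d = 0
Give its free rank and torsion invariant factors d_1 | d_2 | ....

rank_ℚ(R)=3; free=4−3=1
SNF(R) diag = [4, 4, 4] → torsion [4, 4, 4]

Answer: M ≅ ℤ^1 ⊕ ℤ/4 ⊕ ℤ/4 ⊕ ℤ/4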